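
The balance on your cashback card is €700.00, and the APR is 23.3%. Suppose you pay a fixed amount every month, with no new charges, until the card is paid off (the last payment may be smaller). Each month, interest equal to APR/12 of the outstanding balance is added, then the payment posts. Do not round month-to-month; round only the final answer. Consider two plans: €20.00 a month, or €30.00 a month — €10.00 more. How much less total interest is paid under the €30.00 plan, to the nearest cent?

Monthly rate r = 23.3%/12 = 1.94167% = 0.0194167.
At €20.00/mo: n = ⌈−ln(1 − rB₀/P)/ln(1+r)⌉ = 60 payments (last €3.70); total interest = total paid − €700.00 = €483.70.
At €30.00/mo: 32 payments (last €11.39); total interest €241.39.
Interest saved = €483.70 − €241.39 = €242.31.

€242.31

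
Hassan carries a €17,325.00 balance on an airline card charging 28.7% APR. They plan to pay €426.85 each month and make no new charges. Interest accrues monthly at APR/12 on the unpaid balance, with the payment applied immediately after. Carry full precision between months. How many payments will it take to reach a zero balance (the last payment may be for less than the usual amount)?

Monthly rate r = 28.7%/12 = 2.39167% = 0.0239167.
Recurrence: B ← B·(1+r) − €426.85.
Month 1: interest €414.36; balance after payment €17,312.51.
Month 2: interest €414.06; balance after payment €17,299.71.
Closed form: n = −ln(1 − rB₀/P)/ln(1+r) = −ln(0.02927)/ln(1.02392) ≈ 149.405, so the balance reaches zero during payment 150.

150 months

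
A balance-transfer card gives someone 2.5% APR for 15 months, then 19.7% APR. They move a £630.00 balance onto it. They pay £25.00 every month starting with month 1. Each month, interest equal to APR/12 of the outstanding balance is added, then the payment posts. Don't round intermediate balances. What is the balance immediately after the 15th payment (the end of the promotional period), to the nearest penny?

£269.46

Promo months 1–15 at r₀ = 2.5%/12 = 0.00208333; months 16+ at r₁ = 19.7%/12 = 0.0164167.
After month 15: iterate B ← B·(1+r₀) − £25.00 for 15 months → £269.46.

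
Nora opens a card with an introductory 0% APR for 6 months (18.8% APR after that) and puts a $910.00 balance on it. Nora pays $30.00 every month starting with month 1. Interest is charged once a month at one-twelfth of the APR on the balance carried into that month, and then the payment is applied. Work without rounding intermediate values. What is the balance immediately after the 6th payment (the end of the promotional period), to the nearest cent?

Promo months 1–6 at r₀ = 0%/12 = 0; months 7+ at r₁ = 18.8%/12 = 0.0156667.
After month 6 (no interest yet): B = $910.00 − 6·$30.00 = $730.00.

$730.00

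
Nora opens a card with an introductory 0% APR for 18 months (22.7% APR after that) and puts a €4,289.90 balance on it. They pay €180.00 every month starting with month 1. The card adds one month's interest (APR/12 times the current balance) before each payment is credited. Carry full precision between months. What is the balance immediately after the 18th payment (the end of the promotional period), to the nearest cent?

Promo months 1–18 at r₀ = 0%/12 = 0; months 19+ at r₁ = 22.7%/12 = 0.0189167.
After month 18 (no interest yet): B = €4,289.90 − 18·€180.00 = €1,049.90.

€1,049.90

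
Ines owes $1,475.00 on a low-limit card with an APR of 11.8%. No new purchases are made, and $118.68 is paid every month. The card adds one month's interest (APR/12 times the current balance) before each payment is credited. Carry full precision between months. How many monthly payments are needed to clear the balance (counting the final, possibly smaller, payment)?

Monthly rate r = 11.8%/12 = 0.983333% = 0.00983333.
Recurrence: B ← B·(1+r) − $118.68.
Month 1: interest $14.50; balance after payment $1,370.82.
Month 2: interest $13.48; balance after payment $1,265.62.
Closed form: n = −ln(1 − rB₀/P)/ln(1+r) = −ln(0.87779)/ln(1.00983) ≈ 13.321, so the balance reaches zero during payment 14.

14 payments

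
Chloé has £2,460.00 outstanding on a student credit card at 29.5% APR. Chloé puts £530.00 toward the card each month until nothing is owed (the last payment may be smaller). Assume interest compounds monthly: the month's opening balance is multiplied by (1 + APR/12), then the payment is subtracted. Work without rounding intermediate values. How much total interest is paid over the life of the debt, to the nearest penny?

£184.08

Monthly rate r = 29.5%/12 = 2.45833% = 0.0245833.
Payoff takes n = ⌈−ln(1 − rB₀/P)/ln(1+r)⌉ = ⌈4.989⌉ = 5 payments; the last is £524.08.
Total paid = 4·£530.00 + £524.08 = £2,644.08.
Total interest = total paid − principal = £2,644.08 − £2,460.00 = £184.08.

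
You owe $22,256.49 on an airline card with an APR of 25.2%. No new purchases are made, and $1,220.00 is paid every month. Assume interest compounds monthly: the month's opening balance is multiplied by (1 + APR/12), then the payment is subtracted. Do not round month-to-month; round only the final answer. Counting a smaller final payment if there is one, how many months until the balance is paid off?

24 months

Monthly rate r = 25.2%/12 = 2.1% = 0.021.
Recurrence: B ← B·(1+r) − $1,220.00.
Month 1: interest $467.39; balance after payment $21,503.88.
Month 2: interest $451.58; balance after payment $20,735.46.
Closed form: n = −ln(1 − rB₀/P)/ln(1+r) = −ln(0.6169)/ln(1.021) ≈ 23.243, so the balance reaches zero during payment 24.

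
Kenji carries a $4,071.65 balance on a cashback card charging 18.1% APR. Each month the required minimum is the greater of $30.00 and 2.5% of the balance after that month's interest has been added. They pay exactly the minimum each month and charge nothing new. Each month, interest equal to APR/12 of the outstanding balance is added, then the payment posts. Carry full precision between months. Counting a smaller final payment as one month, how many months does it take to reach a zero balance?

180 months

Monthly rate r = 18.1%/12 = 1.50833% = 0.0150833.
While 2.5% of the post-interest balance exceeds $30.00, each month B ← (B·(1+r))·(1 − 0.025), i.e. B shrinks by the factor (1+r)·0.975 = 0.98971.
This holds for months 1–120. Entering month 121 the balance is $1,176.33; 2.5% of the post-interest balance is now below $30.00, so the flat $30.00 minimum applies from here.
From month 121 a fixed $30.00 at rate r clears $1,176.33 in 60 more payments. Total: 120 + 60 = 180 months.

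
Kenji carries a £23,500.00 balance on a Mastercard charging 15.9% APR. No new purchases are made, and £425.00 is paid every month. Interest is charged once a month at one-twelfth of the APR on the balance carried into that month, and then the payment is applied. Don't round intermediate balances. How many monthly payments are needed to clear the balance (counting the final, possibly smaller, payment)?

101 payments

Monthly rate r = 15.9%/12 = 1.325% = 0.01325.
Recurrence: B ← B·(1+r) − £425.00.
Month 1: interest £311.38; balance after payment £23,386.38.
Month 2: interest £309.87; balance after payment £23,271.24.
Closed form: n = −ln(1 − rB₀/P)/ln(1+r) = −ln(0.26735)/ln(1.01325) ≈ 100.219, so the balance reaches zero during payment 101.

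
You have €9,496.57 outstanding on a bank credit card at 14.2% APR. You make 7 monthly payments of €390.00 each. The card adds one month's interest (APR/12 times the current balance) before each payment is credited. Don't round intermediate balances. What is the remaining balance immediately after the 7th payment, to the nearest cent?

€7,482.84

Monthly rate r = 14.2%/12 = 1.18333% = 0.0118333.
Each month: B ← B·(1+r) − €390.00.
Month 1: interest €112.38; balance after payment €9,218.95.
Month 2: interest €109.09; balance after payment €8,938.04.
Month 3: interest €105.77; balance after payment €8,653.80.
Month 4: interest €102.40; balance after payment €8,366.21.
Month 5: interest €99.00; balance after payment €8,075.21.
Month 6: interest €95.56; balance after payment €7,780.76.
Month 7: interest €92.07; balance after payment €7,482.84.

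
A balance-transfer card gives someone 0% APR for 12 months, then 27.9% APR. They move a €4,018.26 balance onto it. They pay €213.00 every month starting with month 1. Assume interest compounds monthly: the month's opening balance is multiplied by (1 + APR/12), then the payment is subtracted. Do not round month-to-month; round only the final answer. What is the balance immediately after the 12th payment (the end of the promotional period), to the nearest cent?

€1,462.26

Promo months 1–12 at r₀ = 0%/12 = 0; months 13+ at r₁ = 27.9%/12 = 0.02325.
After month 12 (no interest yet): B = €4,018.26 − 12·€213.00 = €1,462.26.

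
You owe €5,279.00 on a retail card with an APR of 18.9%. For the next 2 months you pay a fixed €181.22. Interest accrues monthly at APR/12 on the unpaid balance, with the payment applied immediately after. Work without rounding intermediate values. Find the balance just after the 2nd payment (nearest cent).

€5,081.30

Monthly rate r = 18.9%/12 = 1.575% = 0.01575.
Each month: B ← B·(1+r) − €181.22.
Month 1: interest €83.14; balance after payment €5,180.92.
Month 2: interest €81.60; balance after payment €5,081.30.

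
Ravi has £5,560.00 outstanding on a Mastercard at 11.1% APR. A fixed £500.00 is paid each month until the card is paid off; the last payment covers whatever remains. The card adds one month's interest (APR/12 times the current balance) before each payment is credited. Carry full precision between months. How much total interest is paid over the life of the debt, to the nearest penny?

£334.69

Monthly rate r = 11.1%/12 = 0.925% = 0.00925.
Payoff takes n = ⌈−ln(1 − rB₀/P)/ln(1+r)⌉ = ⌈11.789⌉ = 12 payments; the last is £394.69.
Total paid = 11·£500.00 + £394.69 = £5,894.69.
Total interest = total paid − principal = £5,894.69 − £5,560.00 = £334.69.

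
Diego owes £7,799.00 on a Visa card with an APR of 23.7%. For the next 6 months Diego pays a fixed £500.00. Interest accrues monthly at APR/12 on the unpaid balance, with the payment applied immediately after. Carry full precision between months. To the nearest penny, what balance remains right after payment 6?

£5,617.95

Monthly rate r = 23.7%/12 = 1.975% = 0.01975.
Each month: B ← B·(1+r) − £500.00.
Month 1: interest £154.03; balance after payment £7,453.03.
Month 2: interest £147.20; balance after payment £7,100.23.
Month 3: interest £140.23; balance after payment £6,740.46.
Month 4: interest £133.12; balance after payment £6,373.58.
Month 5: interest £125.88; balance after payment £5,999.46.
Month 6: interest £118.49; balance after payment £5,617.95.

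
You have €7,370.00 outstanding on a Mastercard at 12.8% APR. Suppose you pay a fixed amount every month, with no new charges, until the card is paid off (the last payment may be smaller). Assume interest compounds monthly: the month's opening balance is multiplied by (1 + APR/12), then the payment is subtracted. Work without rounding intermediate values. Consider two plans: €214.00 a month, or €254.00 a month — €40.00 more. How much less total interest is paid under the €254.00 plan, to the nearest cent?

€368.67

Monthly rate r = 12.8%/12 = 1.06667% = 0.0106667.
At €214.00/mo: n = ⌈−ln(1 − rB₀/P)/ln(1+r)⌉ = 44 payments (last €32.49); total interest = total paid − €7,370.00 = €1,864.49.
At €254.00/mo: 35 payments (last €229.82); total interest €1,495.82.
Interest saved = €1,864.49 − €1,495.82 = €368.67.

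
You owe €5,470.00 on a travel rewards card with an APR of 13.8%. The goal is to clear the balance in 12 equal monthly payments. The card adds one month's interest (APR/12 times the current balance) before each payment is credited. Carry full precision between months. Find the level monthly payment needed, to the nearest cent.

€490.62

Monthly rate r = 13.8%/12 = 1.15% = 0.0115.
Level-payment amortization: P = B₀·r / (1 − (1+r)^(−n)) = 5470.00·0.0115 / (1 − 1.0115^(−12)).
Denominator 1 − (1+r)^(−12) = 0.128215075.
P = 62.905 / 0.128215075 ≈ 490.62.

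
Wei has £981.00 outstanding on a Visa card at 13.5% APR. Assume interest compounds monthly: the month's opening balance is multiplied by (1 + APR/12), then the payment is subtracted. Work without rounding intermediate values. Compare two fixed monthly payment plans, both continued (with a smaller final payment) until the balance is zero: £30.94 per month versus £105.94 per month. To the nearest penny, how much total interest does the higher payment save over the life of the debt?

£178.24

Monthly rate r = 13.5%/12 = 1.125% = 0.01125.
At £30.94/mo: n = ⌈−ln(1 − rB₀/P)/ln(1+r)⌉ = 40 payments (last £13.43); total interest = total paid − £981.00 = £239.09.
At £105.94/mo: 10 payments (last £88.39); total interest £60.85.
Interest saved = £239.09 − £60.85 = £178.24.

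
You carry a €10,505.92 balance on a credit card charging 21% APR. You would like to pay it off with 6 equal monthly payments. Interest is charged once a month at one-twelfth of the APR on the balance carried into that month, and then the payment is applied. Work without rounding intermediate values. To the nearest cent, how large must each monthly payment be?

€1,859.78

Monthly rate r = 21%/12 = 1.75% = 0.0175.
Level-payment amortization: P = B₀·r / (1 − (1+r)^(−n)) = 10505.92·0.0175 / (1 − 1.0175^(−6)).
Denominator 1 − (1+r)^(−6) = 0.0988574583.
P = 183.854 / 0.0988574583 ≈ 1859.78.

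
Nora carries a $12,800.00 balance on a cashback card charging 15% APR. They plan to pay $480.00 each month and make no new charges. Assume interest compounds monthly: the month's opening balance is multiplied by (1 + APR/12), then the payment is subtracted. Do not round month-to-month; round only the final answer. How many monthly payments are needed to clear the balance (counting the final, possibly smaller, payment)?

33 months

Monthly rate r = 15%/12 = 1.25% = 0.0125.
Recurrence: B ← B·(1+r) − $480.00.
Month 1: interest $160.00; balance after payment $12,480.00.
Month 2: interest $156.00; balance after payment $12,156.00.
Closed form: n = −ln(1 − rB₀/P)/ln(1+r) = −ln(0.66667)/ln(1.0125) ≈ 32.640, so the balance reaches zero during payment 33.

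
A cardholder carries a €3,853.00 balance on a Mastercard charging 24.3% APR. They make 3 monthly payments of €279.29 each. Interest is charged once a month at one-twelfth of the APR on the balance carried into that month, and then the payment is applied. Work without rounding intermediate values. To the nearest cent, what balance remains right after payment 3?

Monthly rate r = 24.3%/12 = 2.025% = 0.02025.
Each month: B ← B·(1+r) − €279.29.
Month 1: interest €78.02; balance after payment €3,651.73.
Month 2: interest €73.95; balance after payment €3,446.39.
Month 3: interest €69.79; balance after payment €3,236.89.

€3,236.89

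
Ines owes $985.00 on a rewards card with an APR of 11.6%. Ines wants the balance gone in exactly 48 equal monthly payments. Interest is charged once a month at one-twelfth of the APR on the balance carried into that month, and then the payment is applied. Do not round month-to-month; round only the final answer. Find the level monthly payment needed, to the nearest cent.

$25.75

Monthly rate r = 11.6%/12 = 0.966667% = 0.00966667.
Level-payment amortization: P = B₀·r / (1 − (1+r)^(−n)) = 985.00·0.00966667 / (1 − 1.00967^(−48)).
Denominator 1 − (1+r)^(−48) = 0.369833798.
P = 9.52167 / 0.369833798 ≈ 25.75.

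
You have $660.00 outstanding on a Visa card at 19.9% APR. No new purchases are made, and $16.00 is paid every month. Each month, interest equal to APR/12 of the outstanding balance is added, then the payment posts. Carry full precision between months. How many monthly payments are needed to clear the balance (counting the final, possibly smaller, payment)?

Monthly rate r = 19.9%/12 = 1.65833% = 0.0165833.
Recurrence: B ← B·(1+r) − $16.00.
Month 1: interest $10.94; balance after payment $654.95.
Month 2: interest $10.86; balance after payment $649.81.
Closed form: n = −ln(1 − rB₀/P)/ln(1+r) = −ln(0.31594)/ln(1.01658) ≈ 70.055, so the balance reaches zero during payment 71.

71 payments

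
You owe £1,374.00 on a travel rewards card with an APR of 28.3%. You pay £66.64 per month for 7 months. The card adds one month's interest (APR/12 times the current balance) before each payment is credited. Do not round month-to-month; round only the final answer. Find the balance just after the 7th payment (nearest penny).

Monthly rate r = 28.3%/12 = 2.35833% = 0.0235833.
Each month: B ← B·(1+r) − £66.64.
Month 1: interest £32.40; balance after payment £1,339.76.
Month 2: interest £31.60; balance after payment £1,304.72.
Month 3: interest £30.77; balance after payment £1,268.85.
Month 4: interest £29.92; balance after payment £1,232.13.
Month 5: interest £29.06; balance after payment £1,194.55.
Month 6: interest £28.17; balance after payment £1,156.08.
Month 7: interest £27.26; balance after payment £1,116.71.

£1,116.71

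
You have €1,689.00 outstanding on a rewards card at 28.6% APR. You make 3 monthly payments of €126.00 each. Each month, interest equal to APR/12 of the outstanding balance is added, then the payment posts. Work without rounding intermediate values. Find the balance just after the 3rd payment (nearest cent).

Monthly rate r = 28.6%/12 = 2.38333% = 0.0238333.
Each month: B ← B·(1+r) − €126.00.
Month 1: interest €40.25; balance after payment €1,603.25.
Month 2: interest €38.21; balance after payment €1,515.47.
Month 3: interest €36.12; balance after payment €1,425.58.

€1,425.58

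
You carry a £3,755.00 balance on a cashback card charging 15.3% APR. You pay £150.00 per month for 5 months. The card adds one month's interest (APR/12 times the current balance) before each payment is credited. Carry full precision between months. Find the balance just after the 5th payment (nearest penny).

£3,231.19

Monthly rate r = 15.3%/12 = 1.275% = 0.01275.
Each month: B ← B·(1+r) − £150.00.
Month 1: interest £47.88; balance after payment £3,652.88.
Month 2: interest £46.57; balance after payment £3,549.45.
Month 3: interest £45.26; balance after payment £3,444.71.
Month 4: interest £43.92; balance after payment £3,338.63.
Month 5: interest £42.57; balance after payment £3,231.19.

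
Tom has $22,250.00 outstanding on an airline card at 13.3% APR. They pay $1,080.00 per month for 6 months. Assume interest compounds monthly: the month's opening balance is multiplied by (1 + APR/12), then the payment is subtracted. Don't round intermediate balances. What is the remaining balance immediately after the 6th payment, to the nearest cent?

Monthly rate r = 13.3%/12 = 1.10833% = 0.0110833.
Each month: B ← B·(1+r) − $1,080.00.
Month 1: interest $246.60; balance after payment $21,416.60.
Month 2: interest $237.37; balance after payment $20,573.97.
Month 3: interest $228.03; balance after payment $19,722.00.
Month 4: interest $218.59; balance after payment $18,860.59.
Month 5: interest $209.04; balance after payment $17,989.62.
Month 6: interest $199.38; balance after payment $17,109.01.

$17,109.01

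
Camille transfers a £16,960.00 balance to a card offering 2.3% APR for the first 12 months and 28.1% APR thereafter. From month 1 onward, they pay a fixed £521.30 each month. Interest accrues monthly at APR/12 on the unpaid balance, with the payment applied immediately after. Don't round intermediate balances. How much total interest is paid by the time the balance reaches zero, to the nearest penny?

£4,709.00

Promo months 1–12 at r₀ = 2.3%/12 = 0.00191667; months 13+ at r₁ = 28.1%/12 = 0.0234167.
After month 12: iterate B ← B·(1+r₀) − £521.30 for 12 months → £11,032.25.
Then at r₁ with £521.30/mo: n₂ = −ln(1 − r₁·B/P)/ln(1+r₁) ≈ 29.56 → 30 more payments.
Total paid = 41·£521.30 + £295.70 = £21,669.00; interest = £21,669.00 − £16,960.00 = £4,709.00.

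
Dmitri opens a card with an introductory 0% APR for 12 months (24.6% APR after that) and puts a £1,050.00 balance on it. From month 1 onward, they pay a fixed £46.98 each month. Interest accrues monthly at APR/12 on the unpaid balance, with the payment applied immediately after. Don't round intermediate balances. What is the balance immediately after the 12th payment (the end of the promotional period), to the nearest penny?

Promo months 1–12 at r₀ = 0%/12 = 0; months 13+ at r₁ = 24.6%/12 = 0.0205.
After month 12 (no interest yet): B = £1,050.00 − 12·£46.98 = £486.24.

£486.24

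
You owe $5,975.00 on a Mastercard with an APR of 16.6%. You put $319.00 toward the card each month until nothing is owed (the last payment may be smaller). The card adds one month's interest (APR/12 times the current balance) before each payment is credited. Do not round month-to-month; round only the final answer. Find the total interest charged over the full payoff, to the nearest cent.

Monthly rate r = 16.6%/12 = 1.38333% = 0.0138333.
Payoff takes n = ⌈−ln(1 − rB₀/P)/ln(1+r)⌉ = ⌈21.829⌉ = 22 payments; the last is $264.68.
Total paid = 21·$319.00 + $264.68 = $6,963.68.
Total interest = total paid − principal = $6,963.68 − $5,975.00 = $988.68.

$988.68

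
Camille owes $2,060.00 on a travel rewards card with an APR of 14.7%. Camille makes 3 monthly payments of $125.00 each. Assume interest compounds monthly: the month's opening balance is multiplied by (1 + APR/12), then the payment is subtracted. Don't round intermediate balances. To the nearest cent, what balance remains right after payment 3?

Monthly rate r = 14.7%/12 = 1.225% = 0.01225.
Each month: B ← B·(1+r) − $125.00.
Month 1: interest $25.23; balance after payment $1,960.24.
Month 2: interest $24.01; balance after payment $1,859.25.
Month 3: interest $22.78; balance after payment $1,757.02.

$1,757.02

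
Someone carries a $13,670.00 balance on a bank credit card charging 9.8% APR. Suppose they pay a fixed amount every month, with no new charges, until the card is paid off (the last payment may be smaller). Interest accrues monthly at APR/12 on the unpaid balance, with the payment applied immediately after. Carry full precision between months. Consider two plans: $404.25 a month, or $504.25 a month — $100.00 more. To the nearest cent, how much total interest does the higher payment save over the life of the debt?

$548.21

Monthly rate r = 9.8%/12 = 0.816667% = 0.00816667.
At $404.25/mo: n = ⌈−ln(1 − rB₀/P)/ln(1+r)⌉ = 40 payments (last $297.57); total interest = total paid − $13,670.00 = $2,393.32.
At $504.25/mo: 31 payments (last $387.61); total interest $1,845.11.
Interest saved = $2,393.32 − $1,845.11 = $548.21.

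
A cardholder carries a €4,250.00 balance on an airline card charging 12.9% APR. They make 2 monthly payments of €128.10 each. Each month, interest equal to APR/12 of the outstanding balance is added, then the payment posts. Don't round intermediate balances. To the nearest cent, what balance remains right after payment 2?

€4,084.29

Monthly rate r = 12.9%/12 = 1.075% = 0.01075.
Each month: B ← B·(1+r) − €128.10.
Month 1: interest €45.69; balance after payment €4,167.59.
Month 2: interest €44.80; balance after payment €4,084.29.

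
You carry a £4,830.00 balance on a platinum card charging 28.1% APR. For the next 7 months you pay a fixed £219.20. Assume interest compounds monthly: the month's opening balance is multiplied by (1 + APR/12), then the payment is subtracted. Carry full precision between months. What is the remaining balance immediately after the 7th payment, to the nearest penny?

Monthly rate r = 28.1%/12 = 2.34167% = 0.0234167.
Each month: B ← B·(1+r) − £219.20.
Month 1: interest £113.10; balance after payment £4,723.90.
Month 2: interest £110.62; balance after payment £4,615.32.
Month 3: interest £108.08; balance after payment £4,504.20.
Month 4: interest £105.47; balance after payment £4,390.47.
Month 5: interest £102.81; balance after payment £4,274.08.
Month 6: interest £100.08; balance after payment £4,154.96.
Month 7: interest £97.30; balance after payment £4,033.06.

£4,033.06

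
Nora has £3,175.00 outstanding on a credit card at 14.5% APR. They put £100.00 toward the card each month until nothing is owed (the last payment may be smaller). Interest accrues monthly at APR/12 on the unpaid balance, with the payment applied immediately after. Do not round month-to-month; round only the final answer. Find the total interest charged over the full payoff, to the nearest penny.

£854.24

Monthly rate r = 14.5%/12 = 1.20833% = 0.0120833.
Payoff takes n = ⌈−ln(1 − rB₀/P)/ln(1+r)⌉ = ⌈40.291⌉ = 41 payments; the last is £29.24.
Total paid = 40·£100.00 + £29.24 = £4,029.24.
Total interest = total paid − principal = £4,029.24 − £3,175.00 = £854.24.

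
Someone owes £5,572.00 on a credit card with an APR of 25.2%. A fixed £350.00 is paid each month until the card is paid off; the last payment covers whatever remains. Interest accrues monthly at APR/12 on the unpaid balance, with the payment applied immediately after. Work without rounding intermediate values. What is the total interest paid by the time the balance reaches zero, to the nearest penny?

Monthly rate r = 25.2%/12 = 2.1% = 0.021.
Payoff takes n = ⌈−ln(1 − rB₀/P)/ln(1+r)⌉ = ⌈19.581⌉ = 20 payments; the last is £204.29.
Total paid = 19·£350.00 + £204.29 = £6,854.29.
Total interest = total paid − principal = £6,854.29 − £5,572.00 = £1,282.29.

£1,282.29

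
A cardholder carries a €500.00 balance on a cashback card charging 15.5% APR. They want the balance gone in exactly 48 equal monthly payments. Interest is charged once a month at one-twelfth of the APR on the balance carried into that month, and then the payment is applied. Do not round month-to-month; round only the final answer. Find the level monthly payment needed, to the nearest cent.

Monthly rate r = 15.5%/12 = 1.29167% = 0.0129167.
Level-payment amortization: P = B₀·r / (1 − (1+r)^(−n)) = 500.00·0.0129167 / (1 − 1.01292^(−48)).
Denominator 1 − (1+r)^(−48) = 0.459915669.
P = 6.45833 / 0.459915669 ≈ 14.04.

€14.04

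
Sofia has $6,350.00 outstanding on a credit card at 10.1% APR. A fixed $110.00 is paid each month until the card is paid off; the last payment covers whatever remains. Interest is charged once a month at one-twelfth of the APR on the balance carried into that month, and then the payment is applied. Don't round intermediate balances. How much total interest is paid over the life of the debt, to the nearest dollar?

Monthly rate r = 10.1%/12 = 0.841667% = 0.00841667.
Payoff takes n = ⌈−ln(1 − rB₀/P)/ln(1+r)⌉ = ⌈79.376⌉ = 80 payments; the last is $41.42.
Total paid = 79·$110.00 + $41.42 = $8,731.42.
Total interest = total paid − principal = $8,731.42 − $6,350.00 = $2,381.42.

$2,381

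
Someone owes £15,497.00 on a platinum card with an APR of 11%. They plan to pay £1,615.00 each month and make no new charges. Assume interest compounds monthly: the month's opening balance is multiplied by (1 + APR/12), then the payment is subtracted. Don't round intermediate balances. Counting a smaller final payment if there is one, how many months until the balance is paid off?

11 months

Monthly rate r = 11%/12 = 0.916667% = 0.00916667.
Recurrence: B ← B·(1+r) − £1,615.00.
Month 1: interest £142.06; balance after payment £14,024.06.
Month 2: interest £128.55; balance after payment £12,537.61.
Closed form: n = −ln(1 − rB₀/P)/ln(1+r) = −ln(0.91204)/ln(1.00917) ≈ 10.090, so the balance reaches zero during payment 11.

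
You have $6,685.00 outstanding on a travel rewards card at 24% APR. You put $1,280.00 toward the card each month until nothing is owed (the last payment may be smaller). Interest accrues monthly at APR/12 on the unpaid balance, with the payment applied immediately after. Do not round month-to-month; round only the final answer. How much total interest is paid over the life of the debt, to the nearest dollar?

$449

Monthly rate r = 24%/12 = 2% = 0.02.
Payoff takes n = ⌈−ln(1 − rB₀/P)/ln(1+r)⌉ = ⌈5.571⌉ = 6 payments; the last is $734.00.
Total paid = 5·$1,280.00 + $734.00 = $7,134.00.
Total interest = total paid − principal = $7,134.00 − $6,685.00 = $449.00.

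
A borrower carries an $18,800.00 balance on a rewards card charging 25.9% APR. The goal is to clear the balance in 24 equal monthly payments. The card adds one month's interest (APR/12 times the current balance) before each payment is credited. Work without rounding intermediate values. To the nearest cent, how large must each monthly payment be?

Monthly rate r = 25.9%/12 = 2.15833% = 0.0215833.
Level-payment amortization: P = B₀·r / (1 − (1+r)^(−n)) = 18800.00·0.0215833 / (1 − 1.02158^(−24)).
Denominator 1 − (1+r)^(−24) = 0.400997239.
P = 405.767 / 0.400997239 ≈ 1011.89.

$1,011.89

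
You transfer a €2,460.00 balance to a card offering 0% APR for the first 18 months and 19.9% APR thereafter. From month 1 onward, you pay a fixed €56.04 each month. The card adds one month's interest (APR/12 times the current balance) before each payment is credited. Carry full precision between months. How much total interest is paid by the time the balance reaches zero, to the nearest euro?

Promo months 1–18 at r₀ = 0%/12 = 0; months 19+ at r₁ = 19.9%/12 = 0.0165833.
After month 18 (no interest yet): B = €2,460.00 − 18·€56.04 = €1,451.28.
Then at r₁ with €56.04/mo: n₂ = −ln(1 − r₁·B/P)/ln(1+r₁) ≈ 34.12 → 35 more payments.
Total paid = 52·€56.04 + €6.75 = €2,920.83; interest = €2,920.83 − €2,460.00 = €460.83.

€461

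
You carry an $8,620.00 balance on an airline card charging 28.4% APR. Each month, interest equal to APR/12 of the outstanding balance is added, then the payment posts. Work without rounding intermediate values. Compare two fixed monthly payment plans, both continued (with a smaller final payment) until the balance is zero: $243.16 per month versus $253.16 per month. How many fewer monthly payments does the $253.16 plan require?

8 fewer payments

Monthly rate r = 28.4%/12 = 2.36667% = 0.0236667.
At $243.16/mo: n = ⌈−ln(1 − rB₀/P)/ln(1+r)⌉ = 79 payments (last $18.28); total interest = total paid − $8,620.00 = $10,364.76.
At $253.16/mo: 71 payments (last $18.71); total interest $9,119.91.
Payments saved = 79 − 71 = 8.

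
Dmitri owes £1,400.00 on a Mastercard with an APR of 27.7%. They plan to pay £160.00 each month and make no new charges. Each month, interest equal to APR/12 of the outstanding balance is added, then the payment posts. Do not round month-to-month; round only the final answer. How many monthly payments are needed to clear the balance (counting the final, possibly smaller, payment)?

10 payments

Monthly rate r = 27.7%/12 = 2.30833% = 0.0230833.
Recurrence: B ← B·(1+r) − £160.00.
Month 1: interest £32.32; balance after payment £1,272.32.
Month 2: interest £29.37; balance after payment £1,141.69.
Closed form: n = −ln(1 − rB₀/P)/ln(1+r) = −ln(0.79802)/ln(1.02308) ≈ 9.887, so the balance reaches zero during payment 10.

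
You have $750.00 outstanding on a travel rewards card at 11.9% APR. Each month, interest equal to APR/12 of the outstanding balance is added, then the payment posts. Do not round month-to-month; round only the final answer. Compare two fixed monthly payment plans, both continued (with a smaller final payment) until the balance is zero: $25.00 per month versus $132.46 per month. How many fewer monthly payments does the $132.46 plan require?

30 fewer payments

Monthly rate r = 11.9%/12 = 0.991667% = 0.00991667.
At $25.00/mo: n = ⌈−ln(1 − rB₀/P)/ln(1+r)⌉ = 36 payments (last $19.62); total interest = total paid − $750.00 = $144.62.
At $132.46/mo: 6 payments (last $113.48); total interest $25.78.
Payments saved = 36 − 6 = 30.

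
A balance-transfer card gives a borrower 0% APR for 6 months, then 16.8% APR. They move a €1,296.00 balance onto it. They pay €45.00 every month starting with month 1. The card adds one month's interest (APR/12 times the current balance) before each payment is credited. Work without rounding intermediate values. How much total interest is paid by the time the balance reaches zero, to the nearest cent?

Promo months 1–6 at r₀ = 0%/12 = 0; months 7+ at r₁ = 16.8%/12 = 0.014.
After month 6 (no interest yet): B = €1,296.00 − 6·€45.00 = €1,026.00.
Then at r₁ with €45.00/mo: n₂ = −ln(1 − r₁·B/P)/ln(1+r₁) ≈ 27.66 → 28 more payments.
Total paid = 33·€45.00 + €29.55 = €1,514.55; interest = €1,514.55 − €1,296.00 = €218.55.

€218.55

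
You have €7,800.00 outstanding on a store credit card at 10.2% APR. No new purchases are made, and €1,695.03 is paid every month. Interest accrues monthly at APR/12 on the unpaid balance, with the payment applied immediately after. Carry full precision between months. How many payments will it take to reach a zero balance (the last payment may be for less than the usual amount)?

Monthly rate r = 10.2%/12 = 0.85% = 0.0085.
Recurrence: B ← B·(1+r) − €1,695.03.
Month 1: interest €66.30; balance after payment €6,171.27.
Month 2: interest €52.46; balance after payment €4,528.70.
Month 3: interest €38.49; balance after payment €2,872.16.
Month 4: interest €24.41; balance after payment €1,201.54.
Month 5: interest €10.21; balance after payment €0.00.

5 months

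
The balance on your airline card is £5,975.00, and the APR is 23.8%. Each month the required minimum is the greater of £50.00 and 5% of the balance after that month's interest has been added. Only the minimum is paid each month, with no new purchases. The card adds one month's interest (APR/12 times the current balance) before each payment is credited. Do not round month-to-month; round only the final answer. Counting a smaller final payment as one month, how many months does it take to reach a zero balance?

83 months

Monthly rate r = 23.8%/12 = 1.98333% = 0.0198333.
While 5% of the post-interest balance exceeds £50.00, each month B ← (B·(1+r))·(1 − 0.05), i.e. B shrinks by the factor (1+r)·0.95 = 0.96884.
This holds for months 1–58. Entering month 59 the balance is £952.80; 5% of the post-interest balance is now below £50.00, so the flat £50.00 minimum applies from here.
From month 59 a fixed £50.00 at rate r clears £952.80 in 25 more payments. Total: 58 + 25 = 83 months.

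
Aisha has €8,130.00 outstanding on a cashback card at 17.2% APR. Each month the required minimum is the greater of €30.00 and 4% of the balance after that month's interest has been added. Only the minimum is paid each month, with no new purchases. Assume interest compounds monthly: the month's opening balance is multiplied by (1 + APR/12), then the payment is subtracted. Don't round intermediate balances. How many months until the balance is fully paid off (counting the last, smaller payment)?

Monthly rate r = 17.2%/12 = 1.43333% = 0.0143333.
While 4% of the post-interest balance exceeds €30.00, each month B ← (B·(1+r))·(1 − 0.04), i.e. B shrinks by the factor (1+r)·0.96 = 0.97376.
This holds for months 1–91. Entering month 92 the balance is €723.13; 4% of the post-interest balance is now below €30.00, so the flat €30.00 minimum applies from here.
From month 92 a fixed €30.00 at rate r clears €723.13 in 30 more payments. Total: 91 + 30 = 121 months.

121 months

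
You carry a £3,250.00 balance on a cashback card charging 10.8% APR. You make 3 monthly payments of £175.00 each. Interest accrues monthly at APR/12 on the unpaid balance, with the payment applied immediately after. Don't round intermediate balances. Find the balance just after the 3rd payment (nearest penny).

Monthly rate r = 10.8%/12 = 0.9% = 0.009.
Each month: B ← B·(1+r) − £175.00.
Month 1: interest £29.25; balance after payment £3,104.25.
Month 2: interest £27.94; balance after payment £2,957.19.
Month 3: interest £26.61; balance after payment £2,808.80.

£2,808.80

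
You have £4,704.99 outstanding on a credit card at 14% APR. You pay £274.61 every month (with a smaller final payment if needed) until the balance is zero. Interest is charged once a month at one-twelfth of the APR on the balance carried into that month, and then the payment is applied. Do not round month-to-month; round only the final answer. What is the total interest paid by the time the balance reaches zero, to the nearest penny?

£574.94

Monthly rate r = 14%/12 = 1.16667% = 0.0116667.
Payoff takes n = ⌈−ln(1 − rB₀/P)/ln(1+r)⌉ = ⌈19.226⌉ = 20 payments; the last is £62.34.
Total paid = 19·£274.61 + £62.34 = £5,279.93.
Total interest = total paid − principal = £5,279.93 − £4,704.99 = £574.94.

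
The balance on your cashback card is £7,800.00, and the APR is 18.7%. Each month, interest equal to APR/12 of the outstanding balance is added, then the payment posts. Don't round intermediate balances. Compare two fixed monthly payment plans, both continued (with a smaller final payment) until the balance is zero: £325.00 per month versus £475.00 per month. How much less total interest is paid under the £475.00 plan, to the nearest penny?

Monthly rate r = 18.7%/12 = 1.55833% = 0.0155833.
At £325.00/mo: n = ⌈−ln(1 − rB₀/P)/ln(1+r)⌉ = 31 payments (last £95.31); total interest = total paid − £7,800.00 = £2,045.31.
At £475.00/mo: 20 payments (last £54.83); total interest £1,279.83.
Interest saved = £2,045.31 − £1,279.83 = £765.48.

£765.48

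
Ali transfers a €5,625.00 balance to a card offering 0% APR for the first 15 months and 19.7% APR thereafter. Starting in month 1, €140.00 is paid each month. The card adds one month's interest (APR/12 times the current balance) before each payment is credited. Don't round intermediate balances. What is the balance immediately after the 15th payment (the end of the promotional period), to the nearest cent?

Promo months 1–15 at r₀ = 0%/12 = 0; months 16+ at r₁ = 19.7%/12 = 0.0164167.
After month 15 (no interest yet): B = €5,625.00 − 15·€140.00 = €3,525.00.

€3,525.00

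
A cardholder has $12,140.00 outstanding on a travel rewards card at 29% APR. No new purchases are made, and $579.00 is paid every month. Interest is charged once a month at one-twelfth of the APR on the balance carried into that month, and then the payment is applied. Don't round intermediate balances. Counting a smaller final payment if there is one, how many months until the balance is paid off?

Monthly rate r = 29%/12 = 2.41667% = 0.0241667.
Recurrence: B ← B·(1+r) − $579.00.
Month 1: interest $293.38; balance after payment $11,854.38.
Month 2: interest $286.48; balance after payment $11,561.86.
Closed form: n = −ln(1 − rB₀/P)/ln(1+r) = −ln(0.49329)/ln(1.02417) ≈ 29.593, so the balance reaches zero during payment 30.

30 months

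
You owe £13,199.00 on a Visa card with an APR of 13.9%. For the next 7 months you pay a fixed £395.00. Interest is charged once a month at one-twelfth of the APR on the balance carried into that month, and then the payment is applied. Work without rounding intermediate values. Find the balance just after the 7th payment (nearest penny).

£11,444.18

Monthly rate r = 13.9%/12 = 1.15833% = 0.0115833.
Each month: B ← B·(1+r) − £395.00.
Month 1: interest £152.89; balance after payment £12,956.89.
Month 2: interest £150.08; balance after payment £12,711.97.
Month 3: interest £147.25; balance after payment £12,464.22.
Month 4: interest £144.38; balance after payment £12,213.60.
Month 5: interest £141.47; balance after payment £11,960.07.
Month 6: interest £138.54; balance after payment £11,703.61.
Month 7: interest £135.57; balance after payment £11,444.18.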